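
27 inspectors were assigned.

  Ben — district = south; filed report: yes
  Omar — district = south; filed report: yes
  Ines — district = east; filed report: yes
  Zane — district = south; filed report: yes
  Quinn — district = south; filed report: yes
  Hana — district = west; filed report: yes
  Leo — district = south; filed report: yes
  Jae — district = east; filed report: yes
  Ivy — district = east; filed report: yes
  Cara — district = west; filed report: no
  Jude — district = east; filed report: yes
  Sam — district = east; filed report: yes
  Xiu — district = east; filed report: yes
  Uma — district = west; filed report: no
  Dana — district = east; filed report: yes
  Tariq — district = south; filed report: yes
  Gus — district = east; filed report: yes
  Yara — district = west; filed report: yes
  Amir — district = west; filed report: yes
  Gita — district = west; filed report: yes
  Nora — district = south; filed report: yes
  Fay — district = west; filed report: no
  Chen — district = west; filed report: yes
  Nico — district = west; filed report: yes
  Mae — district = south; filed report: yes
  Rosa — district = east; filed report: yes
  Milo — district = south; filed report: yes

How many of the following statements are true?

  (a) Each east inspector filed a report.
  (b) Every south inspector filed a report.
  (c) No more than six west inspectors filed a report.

(a) east: |A| = 9, |A ∩ B| = 9; needs A ⊆ B, i.e. every element of A is in B (|A ∖ B| = 0) — true.
(b) south: |A| = 9, |A ∩ B| = 9; needs A ⊆ B, i.e. every element of A is in B (|A ∖ B| = 0) — true.
(c) west: |A| = 9, |A ∩ B| = 6; needs |A ∩ B| ≤ 6 — true.

3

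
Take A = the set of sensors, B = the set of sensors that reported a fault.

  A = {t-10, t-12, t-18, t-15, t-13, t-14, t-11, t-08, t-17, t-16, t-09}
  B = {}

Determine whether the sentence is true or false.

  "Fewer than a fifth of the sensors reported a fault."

True

'Fewer than a fifth of the sensors reported a fault' holds iff |A ∩ B| / |A| < 1/5.
A (the restrictor) = {t-10, t-12, t-18, t-15, t-13, t-14, t-11, t-08, t-17, t-16, t-09}, |A| = 11.
A ∩ B = {}, so |A ∩ B| = 0.
A ∖ B = {t-10, t-12, t-18, t-15, t-13, t-14, t-11, t-08, t-17, t-16, t-09}, so |A ∖ B| = 11.
|A ∩ B|/|A| = 0/11, so the statement is true.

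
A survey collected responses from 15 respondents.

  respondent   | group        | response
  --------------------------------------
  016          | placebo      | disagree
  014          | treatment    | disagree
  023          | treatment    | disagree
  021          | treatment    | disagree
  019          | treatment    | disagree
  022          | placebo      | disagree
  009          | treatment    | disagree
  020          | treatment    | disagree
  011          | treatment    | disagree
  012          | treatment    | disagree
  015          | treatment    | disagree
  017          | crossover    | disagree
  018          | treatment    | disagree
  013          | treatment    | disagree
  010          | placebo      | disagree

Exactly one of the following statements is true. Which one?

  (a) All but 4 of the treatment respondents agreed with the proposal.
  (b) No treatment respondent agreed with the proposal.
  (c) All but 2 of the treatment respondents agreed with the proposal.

(b)

|A| = 11, |A ∩ B| = 0, |A ∖ B| = 11.
(a) requires |A ∖ B| = 4: false.
(b) requires A ∩ B = ∅ (|A ∩ B| = 0): true.
(c) requires |A ∖ B| = 2: false.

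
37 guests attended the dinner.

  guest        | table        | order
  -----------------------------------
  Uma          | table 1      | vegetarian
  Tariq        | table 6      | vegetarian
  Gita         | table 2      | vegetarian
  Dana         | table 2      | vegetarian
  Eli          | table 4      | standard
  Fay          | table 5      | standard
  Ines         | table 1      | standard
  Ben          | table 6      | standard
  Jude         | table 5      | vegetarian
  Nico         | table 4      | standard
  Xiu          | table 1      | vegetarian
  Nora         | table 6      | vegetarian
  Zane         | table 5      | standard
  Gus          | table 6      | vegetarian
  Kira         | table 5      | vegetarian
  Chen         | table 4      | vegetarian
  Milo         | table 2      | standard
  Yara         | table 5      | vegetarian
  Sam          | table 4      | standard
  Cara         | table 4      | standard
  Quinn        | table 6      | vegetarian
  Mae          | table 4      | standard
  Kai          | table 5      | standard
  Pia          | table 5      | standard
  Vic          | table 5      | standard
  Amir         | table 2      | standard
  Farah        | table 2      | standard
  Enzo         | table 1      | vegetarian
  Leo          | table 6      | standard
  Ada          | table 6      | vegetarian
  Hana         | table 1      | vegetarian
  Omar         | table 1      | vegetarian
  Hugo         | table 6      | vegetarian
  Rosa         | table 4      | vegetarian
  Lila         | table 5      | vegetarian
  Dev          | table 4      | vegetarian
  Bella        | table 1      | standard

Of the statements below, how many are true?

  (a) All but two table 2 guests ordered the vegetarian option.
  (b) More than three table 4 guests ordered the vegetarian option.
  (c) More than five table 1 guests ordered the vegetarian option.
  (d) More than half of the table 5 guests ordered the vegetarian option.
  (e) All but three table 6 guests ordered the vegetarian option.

0

(a) table 2: |A| = 5, |A ∩ B| = 2; needs |A ∖ B| = 2 — false.
(b) table 4: |A| = 8, |A ∩ B| = 3; needs |A ∩ B| > 3 — false.
(c) table 1: |A| = 7, |A ∩ B| = 5; needs |A ∩ B| > 5 — false.
(d) table 5: |A| = 9, |A ∩ B| = 4; needs |A ∩ B| > |A ∖ B| — false.
(e) table 6: |A| = 8, |A ∩ B| = 6; needs |A ∖ B| = 3 — false.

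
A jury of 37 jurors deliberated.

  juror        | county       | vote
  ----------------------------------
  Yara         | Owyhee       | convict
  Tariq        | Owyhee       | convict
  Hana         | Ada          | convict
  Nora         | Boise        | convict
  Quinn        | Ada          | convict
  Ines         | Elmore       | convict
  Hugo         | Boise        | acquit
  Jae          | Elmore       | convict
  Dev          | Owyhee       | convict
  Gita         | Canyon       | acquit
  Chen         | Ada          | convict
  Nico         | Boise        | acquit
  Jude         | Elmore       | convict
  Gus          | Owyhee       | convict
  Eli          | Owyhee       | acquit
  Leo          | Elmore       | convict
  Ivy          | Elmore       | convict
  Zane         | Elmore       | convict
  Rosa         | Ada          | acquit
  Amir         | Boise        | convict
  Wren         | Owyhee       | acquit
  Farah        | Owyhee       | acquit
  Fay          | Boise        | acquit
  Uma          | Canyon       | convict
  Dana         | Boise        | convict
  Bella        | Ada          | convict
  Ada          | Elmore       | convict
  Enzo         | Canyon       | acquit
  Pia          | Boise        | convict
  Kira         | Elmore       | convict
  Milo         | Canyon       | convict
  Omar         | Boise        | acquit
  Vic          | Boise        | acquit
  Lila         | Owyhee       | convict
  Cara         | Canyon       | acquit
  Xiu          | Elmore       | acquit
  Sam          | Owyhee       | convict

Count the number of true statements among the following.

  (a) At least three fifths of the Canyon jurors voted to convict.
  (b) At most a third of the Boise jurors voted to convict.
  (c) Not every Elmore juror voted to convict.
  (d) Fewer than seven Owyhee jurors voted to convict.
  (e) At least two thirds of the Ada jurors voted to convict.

(a) Canyon: |A| = 5, |A ∩ B| = 2; needs |A ∩ B| / |A| ≥ 3/5 — false.
(b) Boise: |A| = 9, |A ∩ B| = 4; needs |A ∩ B| / |A| ≤ 1/3 — false.
(c) Elmore: |A| = 9, |A ∩ B| = 8; needs A ⊄ B (|A ∖ B| ≥ 1) — true.
(d) Owyhee: |A| = 9, |A ∩ B| = 6; needs |A ∩ B| < 7 — true.
(e) Ada: |A| = 5, |A ∩ B| = 4; needs |A ∩ B| / |A| ≥ 2/3 — true.

3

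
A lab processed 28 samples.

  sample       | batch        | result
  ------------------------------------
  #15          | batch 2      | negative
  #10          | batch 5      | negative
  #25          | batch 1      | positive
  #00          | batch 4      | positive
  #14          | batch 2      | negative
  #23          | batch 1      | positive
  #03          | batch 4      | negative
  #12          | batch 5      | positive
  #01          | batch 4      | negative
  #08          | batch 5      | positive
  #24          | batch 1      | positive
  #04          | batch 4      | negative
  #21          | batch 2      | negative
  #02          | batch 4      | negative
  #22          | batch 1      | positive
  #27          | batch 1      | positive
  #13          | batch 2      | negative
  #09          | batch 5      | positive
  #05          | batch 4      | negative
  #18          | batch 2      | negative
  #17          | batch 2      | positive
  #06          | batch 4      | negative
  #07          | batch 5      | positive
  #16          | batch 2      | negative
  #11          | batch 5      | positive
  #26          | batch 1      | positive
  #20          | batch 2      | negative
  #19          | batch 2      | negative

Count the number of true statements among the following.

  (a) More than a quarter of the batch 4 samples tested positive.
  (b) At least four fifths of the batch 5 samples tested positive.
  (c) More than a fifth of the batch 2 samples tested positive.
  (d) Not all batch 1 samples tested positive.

(a) batch 4: |A| = 7, |A ∩ B| = 1; needs |A ∩ B| / |A| > 1/4 — false.
(b) batch 5: |A| = 6, |A ∩ B| = 5; needs |A ∩ B| / |A| ≥ 4/5 — true.
(c) batch 2: |A| = 9, |A ∩ B| = 1; needs |A ∩ B| / |A| > 1/5 — false.
(d) batch 1: |A| = 6, |A ∩ B| = 6; needs A ⊄ B (|A ∖ B| ≥ 1) — false.

1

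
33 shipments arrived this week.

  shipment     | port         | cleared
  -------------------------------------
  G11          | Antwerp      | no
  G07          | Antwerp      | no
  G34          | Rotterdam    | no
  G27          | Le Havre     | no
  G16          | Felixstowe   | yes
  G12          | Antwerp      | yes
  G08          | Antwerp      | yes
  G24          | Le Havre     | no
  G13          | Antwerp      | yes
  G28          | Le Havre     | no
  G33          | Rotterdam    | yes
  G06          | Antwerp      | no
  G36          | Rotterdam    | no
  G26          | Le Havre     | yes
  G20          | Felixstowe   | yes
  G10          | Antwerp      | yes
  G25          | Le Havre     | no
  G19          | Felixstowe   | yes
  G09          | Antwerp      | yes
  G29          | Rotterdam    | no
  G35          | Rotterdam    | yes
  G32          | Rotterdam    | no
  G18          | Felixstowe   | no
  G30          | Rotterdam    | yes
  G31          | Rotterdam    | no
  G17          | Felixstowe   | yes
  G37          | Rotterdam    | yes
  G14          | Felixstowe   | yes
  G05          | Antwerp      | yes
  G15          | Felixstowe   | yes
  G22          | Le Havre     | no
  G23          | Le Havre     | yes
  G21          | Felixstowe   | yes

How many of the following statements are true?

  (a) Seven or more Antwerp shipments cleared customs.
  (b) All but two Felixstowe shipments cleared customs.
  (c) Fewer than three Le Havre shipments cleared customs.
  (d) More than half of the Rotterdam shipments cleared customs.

1

(a) Antwerp: |A| = 9, |A ∩ B| = 6; needs |A ∩ B| ≥ 7 — false.
(b) Felixstowe: |A| = 8, |A ∩ B| = 7; needs |A ∖ B| = 2 — false.
(c) Le Havre: |A| = 7, |A ∩ B| = 2; needs |A ∩ B| < 3 — true.
(d) Rotterdam: |A| = 9, |A ∩ B| = 4; needs |A ∩ B| > |A ∖ B| — false.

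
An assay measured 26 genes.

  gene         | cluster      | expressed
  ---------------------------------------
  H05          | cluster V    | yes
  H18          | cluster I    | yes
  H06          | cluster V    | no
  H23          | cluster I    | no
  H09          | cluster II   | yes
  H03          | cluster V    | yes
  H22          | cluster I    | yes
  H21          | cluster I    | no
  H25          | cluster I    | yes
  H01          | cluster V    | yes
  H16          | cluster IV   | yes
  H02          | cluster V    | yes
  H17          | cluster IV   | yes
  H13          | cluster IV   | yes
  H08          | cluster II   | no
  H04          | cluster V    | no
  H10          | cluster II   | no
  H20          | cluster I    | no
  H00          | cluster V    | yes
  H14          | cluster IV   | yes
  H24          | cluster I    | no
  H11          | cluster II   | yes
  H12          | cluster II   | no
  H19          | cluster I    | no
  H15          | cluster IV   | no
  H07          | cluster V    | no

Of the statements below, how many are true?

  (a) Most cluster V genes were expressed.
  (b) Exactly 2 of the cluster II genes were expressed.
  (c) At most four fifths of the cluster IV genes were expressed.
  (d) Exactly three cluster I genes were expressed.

(a) cluster V: |A| = 8, |A ∩ B| = 5; needs |A ∩ B| > |A ∖ B| — true.
(b) cluster II: |A| = 5, |A ∩ B| = 2; needs |A ∩ B| = 2 — true.
(c) cluster IV: |A| = 5, |A ∩ B| = 4; needs |A ∩ B| / |A| ≤ 4/5 — true.
(d) cluster I: |A| = 8, |A ∩ B| = 3; needs |A ∩ B| = 3 — true.

4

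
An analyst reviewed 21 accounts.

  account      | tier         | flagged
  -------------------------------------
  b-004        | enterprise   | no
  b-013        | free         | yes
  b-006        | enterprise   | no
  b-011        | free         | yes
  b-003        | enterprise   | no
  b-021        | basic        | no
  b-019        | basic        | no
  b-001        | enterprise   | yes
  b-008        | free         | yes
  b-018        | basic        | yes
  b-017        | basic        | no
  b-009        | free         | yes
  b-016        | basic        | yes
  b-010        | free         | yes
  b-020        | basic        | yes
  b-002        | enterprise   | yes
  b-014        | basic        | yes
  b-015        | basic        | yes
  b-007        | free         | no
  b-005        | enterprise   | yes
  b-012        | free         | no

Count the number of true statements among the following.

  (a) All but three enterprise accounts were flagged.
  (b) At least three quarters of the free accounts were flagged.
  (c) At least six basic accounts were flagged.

(a) enterprise: |A| = 6, |A ∩ B| = 3; needs |A ∖ B| = 3 — true.
(b) free: |A| = 7, |A ∩ B| = 5; needs |A ∩ B| / |A| ≥ 3/4 — false.
(c) basic: |A| = 8, |A ∩ B| = 5; needs |A ∩ B| ≥ 6 — false.

1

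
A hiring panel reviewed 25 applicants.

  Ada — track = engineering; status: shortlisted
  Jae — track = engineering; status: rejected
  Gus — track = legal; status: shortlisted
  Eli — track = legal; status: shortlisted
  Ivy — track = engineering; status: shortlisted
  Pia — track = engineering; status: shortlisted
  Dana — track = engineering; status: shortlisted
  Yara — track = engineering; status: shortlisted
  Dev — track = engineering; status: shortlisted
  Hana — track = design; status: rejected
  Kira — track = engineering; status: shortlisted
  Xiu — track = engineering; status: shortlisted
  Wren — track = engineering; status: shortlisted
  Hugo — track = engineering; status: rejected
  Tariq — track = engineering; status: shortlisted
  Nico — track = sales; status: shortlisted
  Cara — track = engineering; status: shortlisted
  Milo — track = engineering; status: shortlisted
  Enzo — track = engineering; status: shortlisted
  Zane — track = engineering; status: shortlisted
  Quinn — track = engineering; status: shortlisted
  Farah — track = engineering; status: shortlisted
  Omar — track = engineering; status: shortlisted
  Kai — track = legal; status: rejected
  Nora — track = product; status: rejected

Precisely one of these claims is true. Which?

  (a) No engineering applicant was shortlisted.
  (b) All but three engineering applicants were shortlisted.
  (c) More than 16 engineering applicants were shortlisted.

(c)

|A| = 19, |A ∩ B| = 17, |A ∖ B| = 2.
(a) requires A ∩ B = ∅ (|A ∩ B| = 0): false.
(b) requires |A ∖ B| = 3: false.
(c) requires |A ∩ B| > 16: true.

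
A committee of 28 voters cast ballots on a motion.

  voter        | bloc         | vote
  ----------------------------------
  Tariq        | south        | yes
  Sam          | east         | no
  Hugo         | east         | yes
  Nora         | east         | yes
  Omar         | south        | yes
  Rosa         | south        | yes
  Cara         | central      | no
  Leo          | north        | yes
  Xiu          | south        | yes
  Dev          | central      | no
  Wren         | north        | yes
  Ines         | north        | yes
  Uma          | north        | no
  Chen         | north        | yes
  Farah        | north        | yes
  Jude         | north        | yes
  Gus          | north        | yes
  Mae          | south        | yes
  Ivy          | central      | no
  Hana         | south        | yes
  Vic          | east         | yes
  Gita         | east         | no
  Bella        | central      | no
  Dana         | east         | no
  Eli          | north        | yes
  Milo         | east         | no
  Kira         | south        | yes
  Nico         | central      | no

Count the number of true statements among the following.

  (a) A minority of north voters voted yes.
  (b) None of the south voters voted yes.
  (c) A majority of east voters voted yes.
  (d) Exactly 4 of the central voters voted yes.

(a) north: |A| = 9, |A ∩ B| = 8; needs |A ∩ B| < |A ∖ B| — false.
(b) south: |A| = 7, |A ∩ B| = 7; needs A ∩ B = ∅ (|A ∩ B| = 0) — false.
(c) east: |A| = 7, |A ∩ B| = 3; needs |A ∩ B| > |A ∖ B| — false.
(d) central: |A| = 5, |A ∩ B| = 0; needs |A ∩ B| = 4 — false.

0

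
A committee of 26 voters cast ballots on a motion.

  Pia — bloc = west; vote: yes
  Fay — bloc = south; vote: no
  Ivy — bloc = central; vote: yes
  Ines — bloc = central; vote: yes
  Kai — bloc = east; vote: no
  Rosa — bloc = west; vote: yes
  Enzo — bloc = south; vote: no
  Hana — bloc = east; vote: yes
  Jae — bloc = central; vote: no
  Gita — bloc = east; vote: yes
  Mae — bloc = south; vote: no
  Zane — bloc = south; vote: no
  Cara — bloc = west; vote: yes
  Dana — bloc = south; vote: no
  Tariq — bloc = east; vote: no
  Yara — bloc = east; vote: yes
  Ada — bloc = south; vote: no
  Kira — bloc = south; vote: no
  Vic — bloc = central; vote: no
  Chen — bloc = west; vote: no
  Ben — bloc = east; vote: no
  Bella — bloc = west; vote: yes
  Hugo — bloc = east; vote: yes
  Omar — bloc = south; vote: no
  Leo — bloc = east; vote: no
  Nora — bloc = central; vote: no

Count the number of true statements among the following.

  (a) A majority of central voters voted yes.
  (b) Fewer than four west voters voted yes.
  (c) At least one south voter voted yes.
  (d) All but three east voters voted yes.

(a) central: |A| = 5, |A ∩ B| = 2; needs |A ∩ B| > |A ∖ B| — false.
(b) west: |A| = 5, |A ∩ B| = 4; needs |A ∩ B| < 4 — false.
(c) south: |A| = 8, |A ∩ B| = 0; needs A ∩ B ≠ ∅ (|A ∩ B| ≥ 1) — false.
(d) east: |A| = 8, |A ∩ B| = 4; needs |A ∖ B| = 3 — false.

0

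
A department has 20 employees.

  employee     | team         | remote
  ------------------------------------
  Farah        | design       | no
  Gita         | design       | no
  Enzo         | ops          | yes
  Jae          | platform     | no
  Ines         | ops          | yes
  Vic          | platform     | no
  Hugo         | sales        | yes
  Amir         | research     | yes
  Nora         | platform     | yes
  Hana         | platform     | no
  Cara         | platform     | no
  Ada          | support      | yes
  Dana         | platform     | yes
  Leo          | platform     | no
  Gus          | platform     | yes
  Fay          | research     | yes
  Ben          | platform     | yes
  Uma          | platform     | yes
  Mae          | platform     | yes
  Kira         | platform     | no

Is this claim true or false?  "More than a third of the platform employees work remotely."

True

'More than a third of the platform employees work remotely' holds iff |A ∩ B| / |A| > 1/3.
A (the restrictor) = {Jae, Vic, Nora, Hana, Cara, Dana, Leo, Gus, Ben, Uma, Mae, Kira}, |A| = 12.
A ∩ B = {Nora, Dana, Gus, Ben, Uma, Mae}, so |A ∩ B| = 6.
A ∖ B = {Jae, Vic, Hana, Cara, Leo, Kira}, so |A ∖ B| = 6.
|A ∩ B|/|A| = 6/12, so the statement is true.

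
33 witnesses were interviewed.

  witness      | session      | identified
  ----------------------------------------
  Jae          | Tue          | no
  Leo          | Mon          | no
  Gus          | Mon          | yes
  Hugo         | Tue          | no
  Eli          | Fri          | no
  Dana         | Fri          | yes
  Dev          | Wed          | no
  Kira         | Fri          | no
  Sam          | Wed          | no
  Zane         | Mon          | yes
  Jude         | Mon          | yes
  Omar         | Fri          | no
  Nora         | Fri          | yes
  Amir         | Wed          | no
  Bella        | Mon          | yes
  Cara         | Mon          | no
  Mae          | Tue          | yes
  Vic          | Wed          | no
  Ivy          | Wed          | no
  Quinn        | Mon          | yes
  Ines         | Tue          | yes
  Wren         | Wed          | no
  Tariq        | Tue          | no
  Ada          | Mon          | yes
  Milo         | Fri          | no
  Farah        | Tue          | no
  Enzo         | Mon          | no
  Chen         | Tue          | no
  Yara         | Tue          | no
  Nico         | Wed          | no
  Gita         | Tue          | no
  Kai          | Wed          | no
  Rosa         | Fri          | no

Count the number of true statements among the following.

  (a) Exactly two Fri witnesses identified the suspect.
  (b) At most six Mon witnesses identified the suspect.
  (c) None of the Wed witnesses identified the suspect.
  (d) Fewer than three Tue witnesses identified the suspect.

(a) Fri: |A| = 7, |A ∩ B| = 2; needs |A ∩ B| = 2 — true.
(b) Mon: |A| = 9, |A ∩ B| = 6; needs |A ∩ B| ≤ 6 — true.
(c) Wed: |A| = 8, |A ∩ B| = 0; needs A ∩ B = ∅ (|A ∩ B| = 0) — true.
(d) Tue: |A| = 9, |A ∩ B| = 2; needs |A ∩ B| < 3 — true.

4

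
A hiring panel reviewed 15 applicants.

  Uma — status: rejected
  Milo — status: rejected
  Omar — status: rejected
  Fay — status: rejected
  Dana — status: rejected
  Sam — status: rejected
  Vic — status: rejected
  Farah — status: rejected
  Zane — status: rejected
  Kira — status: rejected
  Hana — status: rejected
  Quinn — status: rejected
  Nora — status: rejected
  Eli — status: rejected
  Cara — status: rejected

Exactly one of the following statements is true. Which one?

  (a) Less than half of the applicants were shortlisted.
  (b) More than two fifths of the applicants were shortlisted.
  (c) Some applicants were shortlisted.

(a)

|A| = 15, |A ∩ B| = 0, |A ∖ B| = 15.
(a) requires |A ∩ B| < |A ∖ B|: true.
(b) requires |A ∩ B| / |A| > 2/5: false.
(c) requires A ∩ B ≠ ∅ (|A ∩ B| ≥ 1): false.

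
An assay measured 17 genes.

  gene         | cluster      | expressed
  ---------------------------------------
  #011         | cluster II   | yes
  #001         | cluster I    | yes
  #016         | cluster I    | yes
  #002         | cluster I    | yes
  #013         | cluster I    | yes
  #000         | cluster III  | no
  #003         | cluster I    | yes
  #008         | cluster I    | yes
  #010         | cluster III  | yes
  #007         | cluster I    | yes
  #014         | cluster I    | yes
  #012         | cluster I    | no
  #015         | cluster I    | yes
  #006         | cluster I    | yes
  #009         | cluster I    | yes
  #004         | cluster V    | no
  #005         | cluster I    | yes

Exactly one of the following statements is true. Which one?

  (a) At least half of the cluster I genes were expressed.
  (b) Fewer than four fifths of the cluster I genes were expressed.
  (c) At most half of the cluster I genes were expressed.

(a)

|A| = 13, |A ∩ B| = 12, |A ∖ B| = 1.
(a) requires |A ∩ B| ≥ |A ∖ B|: true.
(b) requires |A ∩ B| / |A| < 4/5: false.
(c) requires |A ∩ B| ≤ |A ∖ B|: false.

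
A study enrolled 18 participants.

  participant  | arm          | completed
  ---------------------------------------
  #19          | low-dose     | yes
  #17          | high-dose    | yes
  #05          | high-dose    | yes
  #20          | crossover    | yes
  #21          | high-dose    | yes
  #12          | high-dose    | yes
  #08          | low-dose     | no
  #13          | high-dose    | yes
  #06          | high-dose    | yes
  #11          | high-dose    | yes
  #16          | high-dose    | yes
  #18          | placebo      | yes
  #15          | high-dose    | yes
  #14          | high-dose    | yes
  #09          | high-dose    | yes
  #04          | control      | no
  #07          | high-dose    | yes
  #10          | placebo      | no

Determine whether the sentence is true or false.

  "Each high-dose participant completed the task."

'Each high-dose participant completed the task' holds iff A ⊆ B, i.e. every element of A is in B (|A ∖ B| = 0).
A (the restrictor) = {#17, #05, #21, #12, #13, #06, #11, #16, #15, #14, #09, #07}, |A| = 12.
A ∖ B = {}, so |A ∖ B| = 0.
So the statement is true.

True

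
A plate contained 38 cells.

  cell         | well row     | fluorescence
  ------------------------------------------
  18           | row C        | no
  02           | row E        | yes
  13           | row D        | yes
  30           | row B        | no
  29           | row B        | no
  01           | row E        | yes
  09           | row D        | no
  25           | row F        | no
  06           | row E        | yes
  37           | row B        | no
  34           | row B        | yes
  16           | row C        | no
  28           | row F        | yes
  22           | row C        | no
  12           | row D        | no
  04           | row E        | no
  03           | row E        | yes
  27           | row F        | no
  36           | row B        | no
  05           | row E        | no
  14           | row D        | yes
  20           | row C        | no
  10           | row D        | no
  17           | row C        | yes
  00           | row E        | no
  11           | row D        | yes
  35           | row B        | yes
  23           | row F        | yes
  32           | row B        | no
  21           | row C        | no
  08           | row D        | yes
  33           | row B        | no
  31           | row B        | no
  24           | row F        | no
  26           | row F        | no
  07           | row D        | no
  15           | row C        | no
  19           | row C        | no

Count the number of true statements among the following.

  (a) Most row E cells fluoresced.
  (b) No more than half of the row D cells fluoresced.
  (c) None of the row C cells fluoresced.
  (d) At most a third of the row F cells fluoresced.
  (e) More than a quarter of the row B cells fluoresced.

(a) row E: |A| = 7, |A ∩ B| = 4; needs |A ∩ B| > |A ∖ B| — true.
(b) row D: |A| = 8, |A ∩ B| = 4; needs |A ∩ B| ≤ |A ∖ B| — true.
(c) row C: |A| = 8, |A ∩ B| = 1; needs A ∩ B = ∅ (|A ∩ B| = 0) — false.
(d) row F: |A| = 6, |A ∩ B| = 2; needs |A ∩ B| / |A| ≤ 1/3 — true.
(e) row B: |A| = 9, |A ∩ B| = 2; needs |A ∩ B| / |A| > 1/4 — false.

3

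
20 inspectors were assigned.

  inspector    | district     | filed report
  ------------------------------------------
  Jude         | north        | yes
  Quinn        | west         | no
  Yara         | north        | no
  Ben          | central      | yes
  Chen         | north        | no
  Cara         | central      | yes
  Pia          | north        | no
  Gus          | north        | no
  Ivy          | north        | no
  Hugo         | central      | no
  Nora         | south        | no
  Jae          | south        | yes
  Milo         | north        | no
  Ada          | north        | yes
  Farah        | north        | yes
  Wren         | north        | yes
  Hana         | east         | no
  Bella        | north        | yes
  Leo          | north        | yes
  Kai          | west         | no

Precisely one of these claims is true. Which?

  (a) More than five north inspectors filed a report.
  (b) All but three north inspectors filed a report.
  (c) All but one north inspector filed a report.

|A| = 12, |A ∩ B| = 6, |A ∖ B| = 6.
(a) requires |A ∩ B| > 5: true.
(b) requires |A ∖ B| = 3: false.
(c) requires |A ∖ B| = 1: false.

(a)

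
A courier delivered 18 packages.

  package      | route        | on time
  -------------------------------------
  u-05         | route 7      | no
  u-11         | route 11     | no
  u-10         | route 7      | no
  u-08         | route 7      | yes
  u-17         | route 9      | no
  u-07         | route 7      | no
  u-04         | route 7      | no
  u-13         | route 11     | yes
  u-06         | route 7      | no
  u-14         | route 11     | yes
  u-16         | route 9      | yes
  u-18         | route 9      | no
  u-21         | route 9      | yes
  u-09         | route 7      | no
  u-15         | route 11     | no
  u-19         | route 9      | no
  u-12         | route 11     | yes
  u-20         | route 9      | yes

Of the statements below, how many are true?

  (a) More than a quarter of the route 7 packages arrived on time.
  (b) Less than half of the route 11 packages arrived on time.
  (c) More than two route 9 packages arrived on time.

1

(a) route 7: |A| = 7, |A ∩ B| = 1; needs |A ∩ B| / |A| > 1/4 — false.
(b) route 11: |A| = 5, |A ∩ B| = 3; needs |A ∩ B| < |A ∖ B| — false.
(c) route 9: |A| = 6, |A ∩ B| = 3; needs |A ∩ B| > 2 — true.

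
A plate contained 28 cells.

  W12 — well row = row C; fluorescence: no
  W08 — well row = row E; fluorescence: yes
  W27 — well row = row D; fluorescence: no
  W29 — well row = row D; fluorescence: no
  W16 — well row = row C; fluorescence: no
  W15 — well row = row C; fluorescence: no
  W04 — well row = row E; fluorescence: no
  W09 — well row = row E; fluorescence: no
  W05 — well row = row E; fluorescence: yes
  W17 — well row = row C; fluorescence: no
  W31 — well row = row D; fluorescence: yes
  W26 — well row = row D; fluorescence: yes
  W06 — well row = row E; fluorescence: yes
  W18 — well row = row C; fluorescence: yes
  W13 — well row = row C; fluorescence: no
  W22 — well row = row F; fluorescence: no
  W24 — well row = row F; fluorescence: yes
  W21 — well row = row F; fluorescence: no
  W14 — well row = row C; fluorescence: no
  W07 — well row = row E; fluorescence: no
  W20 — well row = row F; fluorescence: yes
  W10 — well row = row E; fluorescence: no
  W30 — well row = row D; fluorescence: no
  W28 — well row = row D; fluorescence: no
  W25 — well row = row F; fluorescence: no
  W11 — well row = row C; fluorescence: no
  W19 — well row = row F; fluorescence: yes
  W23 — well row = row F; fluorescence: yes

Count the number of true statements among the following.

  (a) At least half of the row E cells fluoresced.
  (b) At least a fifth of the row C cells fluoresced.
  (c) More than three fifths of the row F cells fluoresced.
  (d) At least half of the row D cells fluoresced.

(a) row E: |A| = 7, |A ∩ B| = 3; needs |A ∩ B| ≥ |A ∖ B| — false.
(b) row C: |A| = 8, |A ∩ B| = 1; needs |A ∩ B| / |A| ≥ 1/5 — false.
(c) row F: |A| = 7, |A ∩ B| = 4; needs |A ∩ B| / |A| > 3/5 — false.
(d) row D: |A| = 6, |A ∩ B| = 2; needs |A ∩ B| ≥ |A ∖ B| — false.

0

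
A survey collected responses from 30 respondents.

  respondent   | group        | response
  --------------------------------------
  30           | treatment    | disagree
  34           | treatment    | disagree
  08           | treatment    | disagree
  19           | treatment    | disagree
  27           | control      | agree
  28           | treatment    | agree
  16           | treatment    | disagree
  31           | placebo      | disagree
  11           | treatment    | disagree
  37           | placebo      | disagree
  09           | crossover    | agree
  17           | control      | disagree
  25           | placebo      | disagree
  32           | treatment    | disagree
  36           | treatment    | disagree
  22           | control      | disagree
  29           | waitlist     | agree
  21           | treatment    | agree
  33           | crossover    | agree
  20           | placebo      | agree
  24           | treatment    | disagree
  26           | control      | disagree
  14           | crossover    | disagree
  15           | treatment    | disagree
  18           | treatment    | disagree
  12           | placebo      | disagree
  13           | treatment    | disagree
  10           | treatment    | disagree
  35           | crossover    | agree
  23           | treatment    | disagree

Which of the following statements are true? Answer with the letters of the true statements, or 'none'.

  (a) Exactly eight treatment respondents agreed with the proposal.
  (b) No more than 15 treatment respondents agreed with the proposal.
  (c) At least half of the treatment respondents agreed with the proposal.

|A| = 16, |A ∩ B| = 2, |A ∖ B| = 14.
(a) |A ∩ B| = 8: fails.
(b) |A ∩ B| ≤ 15: holds.
(c) |A ∩ B| ≥ |A ∖ B|: fails.

(b)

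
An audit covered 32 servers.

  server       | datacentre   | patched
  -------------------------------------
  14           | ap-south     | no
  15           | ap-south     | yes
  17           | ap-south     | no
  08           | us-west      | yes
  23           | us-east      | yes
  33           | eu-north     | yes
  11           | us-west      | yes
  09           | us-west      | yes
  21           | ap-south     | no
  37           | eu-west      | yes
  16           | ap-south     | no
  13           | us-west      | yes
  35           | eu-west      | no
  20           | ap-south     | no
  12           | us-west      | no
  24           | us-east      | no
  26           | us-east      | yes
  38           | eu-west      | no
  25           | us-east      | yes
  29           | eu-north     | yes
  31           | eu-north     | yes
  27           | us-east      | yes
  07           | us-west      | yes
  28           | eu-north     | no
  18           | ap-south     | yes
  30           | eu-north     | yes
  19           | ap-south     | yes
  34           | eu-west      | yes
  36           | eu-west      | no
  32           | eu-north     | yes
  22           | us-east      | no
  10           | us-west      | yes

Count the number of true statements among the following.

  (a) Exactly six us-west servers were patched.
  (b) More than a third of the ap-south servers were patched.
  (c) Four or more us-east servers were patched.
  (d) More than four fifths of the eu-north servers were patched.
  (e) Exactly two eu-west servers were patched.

5

(a) us-west: |A| = 7, |A ∩ B| = 6; needs |A ∩ B| = 6 — true.
(b) ap-south: |A| = 8, |A ∩ B| = 3; needs |A ∩ B| / |A| > 1/3 — true.
(c) us-east: |A| = 6, |A ∩ B| = 4; needs |A ∩ B| ≥ 4 — true.
(d) eu-north: |A| = 6, |A ∩ B| = 5; needs |A ∩ B| / |A| > 4/5 — true.
(e) eu-west: |A| = 5, |A ∩ B| = 2; needs |A ∩ B| = 2 — true.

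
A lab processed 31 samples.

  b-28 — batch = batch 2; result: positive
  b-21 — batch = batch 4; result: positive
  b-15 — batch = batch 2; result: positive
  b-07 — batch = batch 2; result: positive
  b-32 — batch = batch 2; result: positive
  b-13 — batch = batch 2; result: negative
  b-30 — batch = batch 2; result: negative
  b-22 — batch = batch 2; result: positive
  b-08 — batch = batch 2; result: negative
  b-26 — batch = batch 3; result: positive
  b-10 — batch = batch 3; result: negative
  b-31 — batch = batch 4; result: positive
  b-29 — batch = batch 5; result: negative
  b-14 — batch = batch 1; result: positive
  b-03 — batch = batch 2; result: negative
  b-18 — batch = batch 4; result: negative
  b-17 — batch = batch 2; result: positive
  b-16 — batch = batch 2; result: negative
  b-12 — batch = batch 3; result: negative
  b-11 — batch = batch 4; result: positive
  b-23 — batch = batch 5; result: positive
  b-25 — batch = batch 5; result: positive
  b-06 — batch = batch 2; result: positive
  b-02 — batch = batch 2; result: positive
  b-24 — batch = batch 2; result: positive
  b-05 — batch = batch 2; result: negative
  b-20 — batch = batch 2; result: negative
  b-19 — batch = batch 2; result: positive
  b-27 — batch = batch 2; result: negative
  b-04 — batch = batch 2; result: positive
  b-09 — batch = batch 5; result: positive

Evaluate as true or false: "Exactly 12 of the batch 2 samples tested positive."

'Exactly 12 of the batch 2 samples tested positive' holds iff |A ∩ B| = 12.
|A| = 19, |A ∩ B| = 11, |A ∖ B| = 8.
|A ∩ B| = 11, so the statement is false.

False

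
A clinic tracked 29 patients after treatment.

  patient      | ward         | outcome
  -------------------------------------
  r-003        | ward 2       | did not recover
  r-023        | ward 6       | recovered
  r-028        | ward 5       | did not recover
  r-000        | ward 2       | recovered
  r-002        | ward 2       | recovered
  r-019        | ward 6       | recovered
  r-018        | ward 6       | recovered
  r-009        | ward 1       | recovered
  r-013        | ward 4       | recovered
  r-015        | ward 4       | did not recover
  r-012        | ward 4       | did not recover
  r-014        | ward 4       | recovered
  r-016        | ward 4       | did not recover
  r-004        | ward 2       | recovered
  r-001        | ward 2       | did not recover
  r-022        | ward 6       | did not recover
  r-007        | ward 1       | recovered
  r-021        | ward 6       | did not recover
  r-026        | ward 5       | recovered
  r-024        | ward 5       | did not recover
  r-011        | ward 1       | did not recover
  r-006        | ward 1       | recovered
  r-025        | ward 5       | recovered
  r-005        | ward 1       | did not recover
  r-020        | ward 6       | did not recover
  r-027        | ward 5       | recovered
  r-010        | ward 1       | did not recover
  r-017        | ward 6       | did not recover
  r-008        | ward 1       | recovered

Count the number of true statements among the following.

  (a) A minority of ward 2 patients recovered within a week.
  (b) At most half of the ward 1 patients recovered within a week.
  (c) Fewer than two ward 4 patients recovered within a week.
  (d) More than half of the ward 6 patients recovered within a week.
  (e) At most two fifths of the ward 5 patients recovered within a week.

0

(a) ward 2: |A| = 5, |A ∩ B| = 3; needs |A ∩ B| < |A ∖ B| — false.
(b) ward 1: |A| = 7, |A ∩ B| = 4; needs |A ∩ B| ≤ |A ∖ B| — false.
(c) ward 4: |A| = 5, |A ∩ B| = 2; needs |A ∩ B| < 2 — false.
(d) ward 6: |A| = 7, |A ∩ B| = 3; needs |A ∩ B| > |A ∖ B| — false.
(e) ward 5: |A| = 5, |A ∩ B| = 3; needs |A ∩ B| / |A| ≤ 2/5 — false.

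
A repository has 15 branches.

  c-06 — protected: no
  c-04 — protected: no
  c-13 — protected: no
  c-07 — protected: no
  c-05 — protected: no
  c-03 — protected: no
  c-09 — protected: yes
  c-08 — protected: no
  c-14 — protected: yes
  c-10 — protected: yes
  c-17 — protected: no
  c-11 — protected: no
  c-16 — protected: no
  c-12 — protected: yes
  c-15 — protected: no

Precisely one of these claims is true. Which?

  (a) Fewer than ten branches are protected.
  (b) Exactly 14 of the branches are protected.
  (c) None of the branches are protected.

(a)

|A| = 15, |A ∩ B| = 4, |A ∖ B| = 11.
(a) requires |A ∩ B| < 10: true.
(b) requires |A ∩ B| = 14: false.
(c) requires A ∩ B = ∅ (|A ∩ B| = 0): false.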